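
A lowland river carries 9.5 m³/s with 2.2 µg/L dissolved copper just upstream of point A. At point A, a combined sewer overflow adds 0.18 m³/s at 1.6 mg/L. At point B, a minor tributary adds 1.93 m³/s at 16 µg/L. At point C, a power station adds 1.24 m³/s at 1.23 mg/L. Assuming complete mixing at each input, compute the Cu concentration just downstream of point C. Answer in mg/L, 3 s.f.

2.2 µg/L = 0.0022 mg/L.
After input A: C = (9.5·0.0022 + 0.18·1.6) / 9.68 = 0.03191 mg/L.
16 µg/L = 0.016 mg/L.
After input B: C = (9.68·0.03191 + 1.93·0.016) / 11.61 = 0.02927 mg/L.
After input C: C = (11.61·0.02927 + 1.24·1.23) / 12.85 = 0.1451 mg/L.

0.145 mg/L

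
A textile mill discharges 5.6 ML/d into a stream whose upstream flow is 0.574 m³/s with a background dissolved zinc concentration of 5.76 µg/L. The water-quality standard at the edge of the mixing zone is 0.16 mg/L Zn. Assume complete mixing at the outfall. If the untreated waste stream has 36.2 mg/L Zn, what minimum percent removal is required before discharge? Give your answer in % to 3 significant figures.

95.8 %

5.6 ML/d = 0.06481 m³/s.
5.76 µg/L = 0.00576 mg/L.
Mass balance: 0.16·0.6388 = 0.06481·Cₑ + 0.574·0.00576.
Cₑ = (0.1022 − 0.003306) / 0.06481 = 1.526 mg/L.
Required removal = 1 − 1.526/36.2 = 95.78 %.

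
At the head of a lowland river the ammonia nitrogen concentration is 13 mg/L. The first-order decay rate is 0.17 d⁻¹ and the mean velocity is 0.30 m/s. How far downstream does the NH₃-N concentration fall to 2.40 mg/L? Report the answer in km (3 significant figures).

From C = C₀·e^(−kt), t = ln(C₀/C)/k = ln(13/2.40)/0.17 = 1.689/0.17 = 9.938 d.
Distance = v·t = 0.30 m/s × 8.587e+05 s = 2.576e+05 m = 257.6 km.

258 km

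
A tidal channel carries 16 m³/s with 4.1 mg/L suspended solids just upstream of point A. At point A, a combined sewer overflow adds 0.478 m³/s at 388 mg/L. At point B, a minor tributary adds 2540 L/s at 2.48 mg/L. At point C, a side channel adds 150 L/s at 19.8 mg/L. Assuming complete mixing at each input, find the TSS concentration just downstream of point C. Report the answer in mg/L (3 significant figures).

After input A: C = (16·4.1 + 0.478·388) / 16.48 = 15.24 mg/L.
2540 L/s = 2.54 m³/s.
After input B: C = (16.48·15.24 + 2.54·2.48) / 19.02 = 13.53 mg/L.
150 L/s = 0.15 m³/s.
After input C: C = (19.02·13.53 + 0.15·19.8) / 19.17 = 13.58 mg/L.

13.6 mg/L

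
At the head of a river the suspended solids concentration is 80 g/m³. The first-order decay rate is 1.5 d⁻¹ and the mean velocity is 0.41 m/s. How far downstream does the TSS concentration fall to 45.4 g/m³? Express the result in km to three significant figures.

From C = C₀·e^(−kt), t = ln(C₀/C)/k = ln(80/45.4)/1.5 = 0.5665/1.5 = 0.3777 d.
Distance = v·t = 0.41 m/s × 3.263e+04 s = 1.338e+04 m = 13.38 km.

13.4 km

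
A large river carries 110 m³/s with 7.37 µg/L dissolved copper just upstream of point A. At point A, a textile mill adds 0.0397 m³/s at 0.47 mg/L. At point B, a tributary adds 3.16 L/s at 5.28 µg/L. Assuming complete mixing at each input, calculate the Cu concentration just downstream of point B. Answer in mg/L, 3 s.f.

0.00754 mg/L

7.37 µg/L = 0.00737 mg/L.
After input A: C = (110·0.00737 + 0.0397·0.47) / 110 = 0.007537 mg/L.
3.16 L/s = 0.00316 m³/s.
5.28 µg/L = 0.00528 mg/L.
After input B: C = (110·0.007537 + 0.00316·0.00528) / 110 = 0.007537 mg/L.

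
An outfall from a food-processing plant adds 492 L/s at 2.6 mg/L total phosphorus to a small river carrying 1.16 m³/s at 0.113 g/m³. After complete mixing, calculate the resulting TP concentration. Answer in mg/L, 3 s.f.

492 L/s = 0.492 m³/s.
Flow-weighted mixing gives C = (0.492·2.6 + 1.16·0.113) / (0.492 + 1.16) = 1.41/1.652 = 0.8537 mg/L.

0.854 mg/L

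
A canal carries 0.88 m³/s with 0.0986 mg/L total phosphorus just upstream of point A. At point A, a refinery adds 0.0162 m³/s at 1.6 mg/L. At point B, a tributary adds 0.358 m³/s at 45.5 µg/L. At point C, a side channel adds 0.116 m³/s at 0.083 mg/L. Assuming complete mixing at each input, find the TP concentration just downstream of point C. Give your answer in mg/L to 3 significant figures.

0.101 mg/L

After input A: C = (0.88·0.0986 + 0.0162·1.6) / 0.8962 = 0.1257 mg/L.
45.5 µg/L = 0.0455 mg/L.
After input B: C = (0.8962·0.1257 + 0.358·0.0455) / 1.254 = 0.1028 mg/L.
After input C: C = (1.254·0.1028 + 0.116·0.083) / 1.37 = 0.1012 mg/L.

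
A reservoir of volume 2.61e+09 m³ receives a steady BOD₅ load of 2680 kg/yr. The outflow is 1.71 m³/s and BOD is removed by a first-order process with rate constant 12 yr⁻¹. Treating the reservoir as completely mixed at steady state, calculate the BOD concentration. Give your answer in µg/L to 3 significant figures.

0.0854 µg/L

Outflow Q = 1.71 m³/s × 3.156e+07 s/yr = 5.396e+07 m³/yr.
Steady-state CSTR mass balance: W = Q·C + k·V·C, so C = W/(Q + kV).
Q + kV = 5.396e+07 + 12·2.61e+09 = 3.137e+10 m³/yr.
C = 2680/3.137e+10 = 8.542e-08 kg/m³ = 8.542e-05 mg/L = 0.08542 µg/L.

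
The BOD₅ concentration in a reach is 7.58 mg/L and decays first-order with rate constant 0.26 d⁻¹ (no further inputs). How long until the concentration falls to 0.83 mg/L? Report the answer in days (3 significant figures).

8.51 d

t = ln(C₀/C)/k = ln(7.58/0.83)/0.26 = 2.212/0.26 = 8.507 d.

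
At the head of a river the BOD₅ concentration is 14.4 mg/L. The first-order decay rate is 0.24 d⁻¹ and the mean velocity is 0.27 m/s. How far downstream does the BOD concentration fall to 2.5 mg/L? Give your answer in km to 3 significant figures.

From C = C₀·e^(−kt), t = ln(C₀/C)/k = ln(14.4/2.5)/0.24 = 1.751/0.24 = 7.296 d.
Distance = v·t = 0.27 m/s × 6.303e+05 s = 1.702e+05 m = 170.2 km.

170 km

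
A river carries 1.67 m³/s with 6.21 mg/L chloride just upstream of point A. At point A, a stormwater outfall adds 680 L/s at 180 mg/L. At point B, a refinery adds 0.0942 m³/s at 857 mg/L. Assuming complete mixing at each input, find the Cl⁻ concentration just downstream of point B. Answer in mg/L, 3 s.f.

87.3 mg/L

680 L/s = 0.68 m³/s.
After input A: C = (1.67·6.21 + 0.68·180) / 2.35 = 56.5 mg/L.
After input B: C = (2.35·56.5 + 0.0942·857) / 2.444 = 87.35 mg/L.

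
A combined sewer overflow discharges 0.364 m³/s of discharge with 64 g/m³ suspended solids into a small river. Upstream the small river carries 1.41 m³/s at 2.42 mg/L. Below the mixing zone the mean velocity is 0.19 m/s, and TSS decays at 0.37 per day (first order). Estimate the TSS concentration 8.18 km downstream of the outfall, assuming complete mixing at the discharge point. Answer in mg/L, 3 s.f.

After complete mixing, C₀ = (0.364·64 + 1.41·2.42) / 1.774 = 15.06 mg/L.
Travel time t = 8180 m / 0.19 m/s = 4.305e+04 s = 0.4983 d.
C = 15.06·exp(−0.37·0.4983) = 15.06·0.8316 = 12.52 mg/L.

12.5 mg/L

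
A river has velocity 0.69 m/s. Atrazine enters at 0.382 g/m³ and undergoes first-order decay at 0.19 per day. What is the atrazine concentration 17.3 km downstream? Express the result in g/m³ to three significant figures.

Travel time t = 17.3 km / 0.69 m/s = 1.73e+04/0.69 = 2.507e+04 s = 0.2902 d.
First-order decay: C = 0.382·exp(−0.19·0.2902) = 0.382·0.9464 = 0.3615 g/m³.

0.362 g/m³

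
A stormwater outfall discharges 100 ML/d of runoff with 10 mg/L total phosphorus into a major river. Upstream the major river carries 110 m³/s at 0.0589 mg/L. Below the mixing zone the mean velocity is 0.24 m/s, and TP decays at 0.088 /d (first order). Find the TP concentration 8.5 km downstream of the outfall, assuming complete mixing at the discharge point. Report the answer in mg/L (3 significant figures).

0.157 mg/L

100 ML/d = 1.157 m³/s.
After complete mixing, C₀ = (1.157·10 + 110·0.0589) / 111.2 = 0.1624 mg/L.
Travel time t = 8500 m / 0.24 m/s = 3.542e+04 s = 0.4099 d.
C = 0.1624·exp(−0.088·0.4099) = 0.1624·0.9646 = 0.1567 mg/L.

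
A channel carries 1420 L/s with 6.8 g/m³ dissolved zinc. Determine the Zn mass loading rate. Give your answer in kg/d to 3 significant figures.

1420 L/s = 1.42 m³/s.
Mass flux = Q·C = 1.42 m³/s × 6.8 g/m³ = 9.656 g/s.
= 9.656 g/s × 86.4 = 834.3 kg/d.

834 kg/d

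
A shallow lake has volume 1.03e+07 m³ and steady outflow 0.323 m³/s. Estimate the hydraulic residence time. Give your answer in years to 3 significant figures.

Q = 0.323 m³/s × 3.156e+07 s/yr = 1.019e+07 m³/yr.
Hydraulic residence time τ = V/Q = 1.03e+07/1.019e+07 = 1.01 yr.

1.01 yr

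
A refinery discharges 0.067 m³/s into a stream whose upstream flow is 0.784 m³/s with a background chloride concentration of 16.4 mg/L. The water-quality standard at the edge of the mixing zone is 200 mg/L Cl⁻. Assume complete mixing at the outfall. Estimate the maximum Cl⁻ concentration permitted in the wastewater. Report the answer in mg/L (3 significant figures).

Mass balance: 200·0.851 = 0.067·Cₑ + 0.784·16.4.
Cₑ = (170.2 − 12.86) / 0.067 = 2348 mg/L.

2350 mg/L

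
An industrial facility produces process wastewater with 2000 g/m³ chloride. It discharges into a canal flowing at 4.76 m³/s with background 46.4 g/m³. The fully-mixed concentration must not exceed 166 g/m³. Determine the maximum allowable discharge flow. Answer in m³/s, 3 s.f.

Mass balance at complete mixing: C_std·(Q_w + Q_r) = Q_w·C_e + Q_r·C_b.
Rearranging, Q_w = Q_r·(C_std − C_b)/(C_e − C_std) = 4.76·(166 − 46.4) / (2000 − 166) = 0.3104 m³/s.

0.310 m³/s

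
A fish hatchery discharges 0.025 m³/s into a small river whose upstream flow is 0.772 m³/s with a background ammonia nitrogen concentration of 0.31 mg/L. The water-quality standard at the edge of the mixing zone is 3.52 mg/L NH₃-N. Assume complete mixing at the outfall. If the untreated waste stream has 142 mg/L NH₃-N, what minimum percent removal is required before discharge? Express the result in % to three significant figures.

27.7 %

Mass balance: 3.52·0.797 = 0.025·Cₑ + 0.772·0.31.
Cₑ = (2.805 − 0.2393) / 0.025 = 102.6 mg/L.
Required removal = 1 − 102.6/142 = 27.71 %.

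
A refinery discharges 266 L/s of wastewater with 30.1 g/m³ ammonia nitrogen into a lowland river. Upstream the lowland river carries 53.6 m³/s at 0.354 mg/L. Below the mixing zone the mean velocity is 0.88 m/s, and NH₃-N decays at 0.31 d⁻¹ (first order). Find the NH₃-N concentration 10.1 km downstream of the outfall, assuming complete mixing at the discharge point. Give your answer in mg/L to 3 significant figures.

0.481 mg/L

266 L/s = 0.266 m³/s.
After complete mixing, C₀ = (0.266·30.1 + 53.6·0.354) / 53.87 = 0.5009 mg/L.
Travel time t = 1.01e+04 m / 0.88 m/s = 1.148e+04 s = 0.1328 d.
C = 0.5009·exp(−0.31·0.1328) = 0.5009·0.9597 = 0.4807 mg/L.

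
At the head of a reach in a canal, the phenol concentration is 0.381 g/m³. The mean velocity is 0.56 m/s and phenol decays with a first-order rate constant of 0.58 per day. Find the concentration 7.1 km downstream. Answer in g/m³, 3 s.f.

Travel time t = 7.1 km / 0.56 m/s = 7100/0.56 = 1.268e+04 s = 0.1467 d.
First-order decay: C = 0.381·exp(−0.58·0.1467) = 0.381·0.9184 = 0.3499 g/m³.

0.350 g/m³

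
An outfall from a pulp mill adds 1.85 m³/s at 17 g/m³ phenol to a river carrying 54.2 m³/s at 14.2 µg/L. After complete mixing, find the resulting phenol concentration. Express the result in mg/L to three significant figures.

14.2 µg/L = 0.0142 mg/L.
Flow-weighted mixing gives C = (1.85·17 + 54.2·0.0142) / (1.85 + 54.2) = 32.22/56.05 = 0.5748 mg/L.

0.575 mg/L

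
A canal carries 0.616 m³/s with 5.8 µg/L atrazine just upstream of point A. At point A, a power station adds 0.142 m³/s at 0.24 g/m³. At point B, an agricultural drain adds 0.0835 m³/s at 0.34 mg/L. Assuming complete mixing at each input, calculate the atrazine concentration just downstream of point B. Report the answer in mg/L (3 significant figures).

0.0785 mg/L

5.8 µg/L = 0.0058 mg/L.
After input A: C = (0.616·0.0058 + 0.142·0.24) / 0.758 = 0.04967 mg/L.
After input B: C = (0.758·0.04967 + 0.0835·0.34) / 0.8415 = 0.07848 mg/L.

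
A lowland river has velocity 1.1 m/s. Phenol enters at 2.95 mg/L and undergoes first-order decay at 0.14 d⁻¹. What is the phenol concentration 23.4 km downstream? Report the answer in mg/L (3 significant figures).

2.85 mg/L

Travel time t = 23.4 km / 1.1 m/s = 2.34e+04/1.1 = 2.127e+04 s = 0.2462 d.
First-order decay: C = 2.95·exp(−0.14·0.2462) = 2.95·0.9661 = 2.85 mg/L.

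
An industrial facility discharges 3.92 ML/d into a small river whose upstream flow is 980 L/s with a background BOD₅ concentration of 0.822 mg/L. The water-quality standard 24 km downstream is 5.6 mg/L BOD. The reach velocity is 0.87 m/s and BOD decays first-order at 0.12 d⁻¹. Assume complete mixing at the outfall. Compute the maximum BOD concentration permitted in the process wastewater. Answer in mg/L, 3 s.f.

114 mg/L

3.92 ML/d = 0.04537 m³/s.
980 L/s = 0.98 m³/s.
Travel time to the compliance point: t = 2.4e+04/0.87 = 2.759e+04 s = 0.3193 d; decay factor exp(−0.12·0.3193) = 0.9624.
So the concentration just after mixing may be at most 5.6/0.9624 = 5.819 mg/L.
Mass balance: 5.819·1.025 = 0.04537·Cₑ + 0.98·0.822.
Cₑ = (5.966 − 0.8056) / 0.04537 = 113.7 mg/L.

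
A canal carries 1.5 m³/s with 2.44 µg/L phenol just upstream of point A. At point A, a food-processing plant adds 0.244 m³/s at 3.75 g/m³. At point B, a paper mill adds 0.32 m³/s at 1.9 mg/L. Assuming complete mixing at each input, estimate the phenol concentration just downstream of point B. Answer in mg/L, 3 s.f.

2.44 µg/L = 0.00244 mg/L.
After input A: C = (1.5·0.00244 + 0.244·3.75) / 1.744 = 0.5268 mg/L.
After input B: C = (1.744·0.5268 + 0.32·1.9) / 2.064 = 0.7397 mg/L.

0.740 mg/L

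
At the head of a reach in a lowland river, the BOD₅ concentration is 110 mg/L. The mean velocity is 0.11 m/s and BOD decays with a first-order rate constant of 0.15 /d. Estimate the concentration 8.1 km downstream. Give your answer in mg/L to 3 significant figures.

Travel time t = 8.1 km / 0.11 m/s = 8100/0.11 = 7.364e+04 s = 0.8523 d.
First-order decay: C = 110·exp(−0.15·0.8523) = 110·0.88 = 96.8 mg/L.

96.8 mg/L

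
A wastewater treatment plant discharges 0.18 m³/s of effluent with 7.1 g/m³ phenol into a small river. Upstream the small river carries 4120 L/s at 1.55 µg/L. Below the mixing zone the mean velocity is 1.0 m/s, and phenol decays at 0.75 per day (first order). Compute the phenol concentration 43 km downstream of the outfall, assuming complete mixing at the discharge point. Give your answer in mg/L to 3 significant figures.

0.206 mg/L

4120 L/s = 4.12 m³/s.
1.55 µg/L = 0.00155 mg/L.
After complete mixing, C₀ = (0.18·7.1 + 4.12·0.00155) / 4.3 = 0.2987 mg/L.
Travel time t = 4.3e+04 m / 1.0 m/s = 4.3e+04 s = 0.4977 d.
C = 0.2987·exp(−0.75·0.4977) = 0.2987·0.6885 = 0.2056 mg/L.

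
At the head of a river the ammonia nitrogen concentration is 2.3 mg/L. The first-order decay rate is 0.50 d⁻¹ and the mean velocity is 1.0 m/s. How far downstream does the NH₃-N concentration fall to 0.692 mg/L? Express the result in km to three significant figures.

208 km

From C = C₀·e^(−kt), t = ln(C₀/C)/k = ln(2.3/0.692)/0.50 = 1.201/0.50 = 2.402 d.
Distance = v·t = 1.0 m/s × 2.075e+05 s = 2.075e+05 m = 207.5 km.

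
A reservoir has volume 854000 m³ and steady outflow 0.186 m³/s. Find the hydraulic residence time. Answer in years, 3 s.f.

0.145 yr

Q = 0.186 m³/s × 3.156e+07 s/yr = 5.87e+06 m³/yr.
Hydraulic residence time τ = V/Q = 854000/5.87e+06 = 0.1455 yr.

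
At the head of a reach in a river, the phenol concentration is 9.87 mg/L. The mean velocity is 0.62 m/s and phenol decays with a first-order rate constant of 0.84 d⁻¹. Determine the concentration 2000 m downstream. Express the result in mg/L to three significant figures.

9.57 mg/L

Travel time t = 2000 m / 0.62 m/s = 2000/0.62 = 3226 s = 0.03734 d.
First-order decay: C = 9.87·exp(−0.84·0.03734) = 9.87·0.9691 = 9.565 mg/L.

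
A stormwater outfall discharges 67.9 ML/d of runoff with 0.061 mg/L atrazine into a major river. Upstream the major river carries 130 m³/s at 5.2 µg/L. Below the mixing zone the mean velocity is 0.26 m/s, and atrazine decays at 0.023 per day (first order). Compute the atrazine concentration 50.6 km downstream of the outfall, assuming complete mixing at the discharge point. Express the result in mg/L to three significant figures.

67.9 ML/d = 0.7859 m³/s.
5.2 µg/L = 0.0052 mg/L.
After complete mixing, C₀ = (0.7859·0.061 + 130·0.0052) / 130.8 = 0.005535 mg/L.
Travel time t = 5.06e+04 m / 0.26 m/s = 1.946e+05 s = 2.252 d.
C = 0.005535·exp(−0.023·2.252) = 0.005535·0.9495 = 0.005256 mg/L.

0.00526 mg/L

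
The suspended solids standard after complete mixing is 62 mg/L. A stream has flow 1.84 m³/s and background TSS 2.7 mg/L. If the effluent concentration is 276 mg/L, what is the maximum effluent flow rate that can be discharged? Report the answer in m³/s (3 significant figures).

0.510 m³/s

Mass balance at complete mixing: C_std·(Q_w + Q_r) = Q_w·C_e + Q_r·C_b.
Rearranging, Q_w = Q_r·(C_std − C_b)/(C_e − C_std) = 1.84·(62 − 2.7) / (276 − 62) = 0.5099 m³/s.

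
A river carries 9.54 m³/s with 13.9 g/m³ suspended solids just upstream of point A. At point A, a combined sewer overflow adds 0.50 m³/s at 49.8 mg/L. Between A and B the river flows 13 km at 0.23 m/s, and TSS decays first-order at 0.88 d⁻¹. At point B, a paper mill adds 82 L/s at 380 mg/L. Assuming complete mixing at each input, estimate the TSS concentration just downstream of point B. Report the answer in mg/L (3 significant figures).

11.8 mg/L

After input A: C = (9.54·13.9 + 0.5·49.8) / 10.04 = 15.69 mg/L.
Over the 13 km reach to input B (t = 5.652e+04 s = 0.6542 d), decay gives C = 15.69·exp(−0.88·0.6542) = 8.822 mg/L.
82 L/s = 0.082 m³/s.
After input B: C = (10.04·8.822 + 0.082·380) / 10.12 = 11.83 mg/L.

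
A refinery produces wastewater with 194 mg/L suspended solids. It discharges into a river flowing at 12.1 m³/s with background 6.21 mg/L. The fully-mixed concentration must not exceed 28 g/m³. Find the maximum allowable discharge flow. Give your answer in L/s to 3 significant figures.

1590 L/s

Mass balance at complete mixing: C_std·(Q_w + Q_r) = Q_w·C_e + Q_r·C_b.
Rearranging, Q_w = Q_r·(C_std − C_b)/(C_e − C_std) = 12.1·(28 − 6.21) / (194 − 28) = 1.588 m³/s.
= 1588 L/s.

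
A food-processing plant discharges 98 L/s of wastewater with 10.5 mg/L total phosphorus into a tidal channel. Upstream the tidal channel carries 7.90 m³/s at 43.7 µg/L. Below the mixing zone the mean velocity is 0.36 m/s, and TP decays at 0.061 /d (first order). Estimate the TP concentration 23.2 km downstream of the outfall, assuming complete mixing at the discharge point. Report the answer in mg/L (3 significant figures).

98 L/s = 0.098 m³/s.
43.7 µg/L = 0.0437 mg/L.
After complete mixing, C₀ = (0.098·10.5 + 7.9·0.0437) / 7.998 = 0.1718 mg/L.
Travel time t = 2.32e+04 m / 0.36 m/s = 6.444e+04 s = 0.7459 d.
C = 0.1718·exp(−0.061·0.7459) = 0.1718·0.9555 = 0.1642 mg/L.

0.164 mg/L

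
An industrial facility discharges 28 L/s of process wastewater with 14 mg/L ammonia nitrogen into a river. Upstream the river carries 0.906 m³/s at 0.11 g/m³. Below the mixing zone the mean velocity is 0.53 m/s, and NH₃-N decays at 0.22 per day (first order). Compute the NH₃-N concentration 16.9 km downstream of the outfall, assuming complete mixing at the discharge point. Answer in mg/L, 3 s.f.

28 L/s = 0.028 m³/s.
After complete mixing, C₀ = (0.028·14 + 0.906·0.11) / 0.934 = 0.5264 mg/L.
Travel time t = 1.69e+04 m / 0.53 m/s = 3.189e+04 s = 0.3691 d.
C = 0.5264·exp(−0.22·0.3691) = 0.5264·0.922 = 0.4854 mg/L.

0.485 mg/L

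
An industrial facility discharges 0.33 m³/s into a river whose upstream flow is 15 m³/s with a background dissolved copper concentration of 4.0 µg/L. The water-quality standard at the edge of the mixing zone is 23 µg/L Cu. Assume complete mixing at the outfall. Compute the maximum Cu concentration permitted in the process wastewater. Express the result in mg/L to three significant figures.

4.0 µg/L = 0.004 mg/L.
23 µg/L = 0.023 mg/L.
Mass balance: 0.023·15.33 = 0.33·Cₑ + 15·0.004.
Cₑ = (0.3526 − 0.06) / 0.33 = 0.8866 mg/L.

0.887 mg/L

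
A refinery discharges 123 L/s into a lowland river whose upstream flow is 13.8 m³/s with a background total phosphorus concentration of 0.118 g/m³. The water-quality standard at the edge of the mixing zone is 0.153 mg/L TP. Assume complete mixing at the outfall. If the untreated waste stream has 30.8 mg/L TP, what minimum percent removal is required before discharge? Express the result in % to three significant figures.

86.8 %

123 L/s = 0.123 m³/s.
Mass balance: 0.153·13.92 = 0.123·Cₑ + 13.8·0.118.
Cₑ = (2.13 − 1.628) / 0.123 = 4.08 mg/L.
Required removal = 1 − 4.08/30.8 = 86.75 %.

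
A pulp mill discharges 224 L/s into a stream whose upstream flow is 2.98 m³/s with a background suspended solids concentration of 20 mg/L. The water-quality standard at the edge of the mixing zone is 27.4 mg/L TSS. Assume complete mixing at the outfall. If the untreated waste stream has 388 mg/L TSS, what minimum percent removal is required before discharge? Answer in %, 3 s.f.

224 L/s = 0.224 m³/s.
Mass balance: 27.4·3.204 = 0.224·Cₑ + 2.98·20.
Cₑ = (87.79 − 59.6) / 0.224 = 125.8 mg/L.
Required removal = 1 − 125.8/388 = 67.57 %.

67.6 %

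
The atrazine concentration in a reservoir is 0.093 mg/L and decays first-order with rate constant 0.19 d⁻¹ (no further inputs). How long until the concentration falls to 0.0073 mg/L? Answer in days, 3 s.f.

13.4 d

t = ln(C₀/C)/k = ln(0.093/0.0073)/0.19 = 2.545/0.19 = 13.39 d.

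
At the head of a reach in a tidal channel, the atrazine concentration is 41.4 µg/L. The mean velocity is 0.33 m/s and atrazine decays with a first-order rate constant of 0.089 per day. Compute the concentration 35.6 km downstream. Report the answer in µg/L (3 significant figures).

37.0 µg/L

Travel time t = 35.6 km / 0.33 m/s = 3.56e+04/0.33 = 1.079e+05 s = 1.249 d.
First-order decay: C = 41.4·exp(−0.089·1.249) = 41.4·0.8948 = 37.05 µg/L.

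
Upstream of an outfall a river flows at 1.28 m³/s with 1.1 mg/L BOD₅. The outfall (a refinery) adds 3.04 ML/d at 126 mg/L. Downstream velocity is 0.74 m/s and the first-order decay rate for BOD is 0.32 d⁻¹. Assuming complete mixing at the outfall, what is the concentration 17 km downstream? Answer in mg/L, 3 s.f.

4.08 mg/L

3.04 ML/d = 0.03519 m³/s.
After complete mixing, C₀ = (0.03519·126 + 1.28·1.1) / 1.315 = 4.441 mg/L.
Travel time t = 1.7e+04 m / 0.74 m/s = 2.297e+04 s = 0.2659 d.
C = 4.441·exp(−0.32·0.2659) = 4.441·0.9184 = 4.079 mg/L.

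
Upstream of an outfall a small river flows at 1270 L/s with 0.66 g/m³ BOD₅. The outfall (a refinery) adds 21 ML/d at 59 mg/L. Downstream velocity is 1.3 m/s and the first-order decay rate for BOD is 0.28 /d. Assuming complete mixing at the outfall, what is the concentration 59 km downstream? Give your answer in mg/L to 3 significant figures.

21 ML/d = 0.2431 m³/s.
1270 L/s = 1.27 m³/s.
After complete mixing, C₀ = (0.2431·59 + 1.27·0.66) / 1.513 = 10.03 mg/L.
Travel time t = 5.9e+04 m / 1.3 m/s = 4.538e+04 s = 0.5253 d.
C = 10.03·exp(−0.28·0.5253) = 10.03·0.8632 = 8.66 mg/L.

8.66 mg/L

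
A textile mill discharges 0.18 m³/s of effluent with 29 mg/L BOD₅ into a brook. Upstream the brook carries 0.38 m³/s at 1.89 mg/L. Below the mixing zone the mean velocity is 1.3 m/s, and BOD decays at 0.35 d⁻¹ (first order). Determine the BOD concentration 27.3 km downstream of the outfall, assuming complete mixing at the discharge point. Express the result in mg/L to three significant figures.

9.74 mg/L

After complete mixing, C₀ = (0.18·29 + 0.38·1.89) / 0.56 = 10.6 mg/L.
Travel time t = 2.73e+04 m / 1.3 m/s = 2.1e+04 s = 0.2431 d.
C = 10.6·exp(−0.35·0.2431) = 10.6·0.9184 = 9.739 mg/L.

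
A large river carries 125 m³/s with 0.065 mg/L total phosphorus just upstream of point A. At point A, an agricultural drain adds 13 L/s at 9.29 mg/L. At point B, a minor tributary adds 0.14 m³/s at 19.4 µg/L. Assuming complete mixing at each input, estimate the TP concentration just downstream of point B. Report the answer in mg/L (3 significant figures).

13 L/s = 0.013 m³/s.
After input A: C = (125·0.065 + 0.013·9.29) / 125 = 0.06596 mg/L.
19.4 µg/L = 0.0194 mg/L.
After input B: C = (125·0.06596 + 0.14·0.0194) / 125.2 = 0.06591 mg/L.

0.0659 mg/L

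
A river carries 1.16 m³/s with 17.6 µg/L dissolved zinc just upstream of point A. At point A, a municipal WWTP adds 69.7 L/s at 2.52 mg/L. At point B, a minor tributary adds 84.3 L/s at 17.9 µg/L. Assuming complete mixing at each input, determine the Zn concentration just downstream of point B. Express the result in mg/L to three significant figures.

0.150 mg/L

17.6 µg/L = 0.0176 mg/L.
69.7 L/s = 0.0697 m³/s.
After input A: C = (1.16·0.0176 + 0.0697·2.52) / 1.23 = 0.1594 mg/L.
84.3 L/s = 0.0843 m³/s.
17.9 µg/L = 0.0179 mg/L.
After input B: C = (1.23·0.1594 + 0.0843·0.0179) / 1.314 = 0.1504 mg/L.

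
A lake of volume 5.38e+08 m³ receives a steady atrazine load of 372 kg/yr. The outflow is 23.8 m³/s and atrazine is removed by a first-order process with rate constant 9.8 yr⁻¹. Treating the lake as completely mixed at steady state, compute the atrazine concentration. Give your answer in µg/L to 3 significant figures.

0.0618 µg/L

Outflow Q = 23.8 m³/s × 3.156e+07 s/yr = 7.511e+08 m³/yr.
Steady-state CSTR mass balance: W = Q·C + k·V·C, so C = W/(Q + kV).
Q + kV = 7.511e+08 + 9.8·5.38e+08 = 6.023e+09 m³/yr.
C = 372/6.023e+09 = 6.176e-08 kg/m³ = 6.176e-05 mg/L = 0.06176 µg/L.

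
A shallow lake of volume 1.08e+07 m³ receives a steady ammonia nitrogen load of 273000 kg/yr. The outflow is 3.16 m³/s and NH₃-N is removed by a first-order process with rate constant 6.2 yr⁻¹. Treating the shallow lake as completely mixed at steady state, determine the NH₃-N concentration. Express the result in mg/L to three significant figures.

1.64 mg/L

Outflow Q = 3.16 m³/s × 3.156e+07 s/yr = 9.972e+07 m³/yr.
Steady-state CSTR mass balance: W = Q·C + k·V·C, so C = W/(Q + kV).
Q + kV = 9.972e+07 + 6.2·1.08e+07 = 1.667e+08 m³/yr.
C = 273000/1.667e+08 = 0.001638 kg/m³ = 1.638 mg/L.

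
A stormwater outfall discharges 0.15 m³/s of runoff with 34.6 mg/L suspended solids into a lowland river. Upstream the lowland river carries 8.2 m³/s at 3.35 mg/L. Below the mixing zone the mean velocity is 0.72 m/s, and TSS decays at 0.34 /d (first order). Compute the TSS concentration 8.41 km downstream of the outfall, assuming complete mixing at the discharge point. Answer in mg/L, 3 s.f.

3.74 mg/L

After complete mixing, C₀ = (0.15·34.6 + 8.2·3.35) / 8.35 = 3.911 mg/L.
Travel time t = 8410 m / 0.72 m/s = 1.168e+04 s = 0.1352 d.
C = 3.911·exp(−0.34·0.1352) = 3.911·0.9551 = 3.736 mg/L.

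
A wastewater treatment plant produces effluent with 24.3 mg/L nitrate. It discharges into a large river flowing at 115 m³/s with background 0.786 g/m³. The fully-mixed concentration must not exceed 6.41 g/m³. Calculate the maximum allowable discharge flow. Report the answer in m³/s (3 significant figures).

36.2 m³/s

Mass balance at complete mixing: C_std·(Q_w + Q_r) = Q_w·C_e + Q_r·C_b.
Rearranging, Q_w = Q_r·(C_std − C_b)/(C_e − C_std) = 115·(6.41 − 0.786) / (24.3 − 6.41) = 36.15 m³/s.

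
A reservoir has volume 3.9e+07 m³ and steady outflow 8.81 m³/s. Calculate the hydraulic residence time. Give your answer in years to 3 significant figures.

Q = 8.81 m³/s × 3.156e+07 s/yr = 2.78e+08 m³/yr.
Hydraulic residence time τ = V/Q = 3.9e+07/2.78e+08 = 0.1403 yr.

0.140 yr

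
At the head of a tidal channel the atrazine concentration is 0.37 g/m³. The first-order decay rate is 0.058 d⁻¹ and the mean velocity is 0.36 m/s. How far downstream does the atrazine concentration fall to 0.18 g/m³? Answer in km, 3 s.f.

386 km

From C = C₀·e^(−kt), t = ln(C₀/C)/k = ln(0.37/0.18)/0.058 = 0.7205/0.058 = 12.42 d.
Distance = v·t = 0.36 m/s × 1.073e+06 s = 3.864e+05 m = 386.4 km.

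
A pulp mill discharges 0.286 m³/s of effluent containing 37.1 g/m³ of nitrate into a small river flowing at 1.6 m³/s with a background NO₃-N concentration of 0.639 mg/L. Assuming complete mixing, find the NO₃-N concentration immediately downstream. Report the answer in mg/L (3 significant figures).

By mass balance at complete mixing, C = (0.286·37.1 + 1.6·0.639) / (0.286 + 1.6) = 11.63/1.886 = 6.168 mg/L.

6.17 mg/L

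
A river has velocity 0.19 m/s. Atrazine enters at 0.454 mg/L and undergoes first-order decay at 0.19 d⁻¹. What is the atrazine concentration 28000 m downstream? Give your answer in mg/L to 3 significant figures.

0.328 mg/L

Travel time t = 28000 m / 0.19 m/s = 2.8e+04/0.19 = 1.474e+05 s = 1.706 d.
First-order decay: C = 0.454·exp(−0.19·1.706) = 0.454·0.7232 = 0.3283 mg/L.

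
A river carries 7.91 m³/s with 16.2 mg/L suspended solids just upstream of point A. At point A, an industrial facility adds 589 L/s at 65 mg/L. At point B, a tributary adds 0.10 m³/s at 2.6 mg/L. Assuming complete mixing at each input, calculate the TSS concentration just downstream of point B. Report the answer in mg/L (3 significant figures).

589 L/s = 0.589 m³/s.
After input A: C = (7.91·16.2 + 0.589·65) / 8.499 = 19.58 mg/L.
After input B: C = (8.499·19.58 + 0.1·2.6) / 8.599 = 19.38 mg/L.

19.4 mg/L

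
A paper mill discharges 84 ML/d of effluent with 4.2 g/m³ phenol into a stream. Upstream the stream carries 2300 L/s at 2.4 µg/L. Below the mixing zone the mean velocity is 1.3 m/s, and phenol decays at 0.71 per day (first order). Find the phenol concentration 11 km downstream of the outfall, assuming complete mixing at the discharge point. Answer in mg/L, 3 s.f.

84 ML/d = 0.9722 m³/s.
2300 L/s = 2.3 m³/s.
2.4 µg/L = 0.0024 mg/L.
After complete mixing, C₀ = (0.9722·4.2 + 2.3·0.0024) / 3.272 = 1.25 mg/L.
Travel time t = 1.1e+04 m / 1.3 m/s = 8462 s = 0.09793 d.
C = 1.25·exp(−0.71·0.09793) = 1.25·0.9328 = 1.166 mg/L.

1.17 mg/L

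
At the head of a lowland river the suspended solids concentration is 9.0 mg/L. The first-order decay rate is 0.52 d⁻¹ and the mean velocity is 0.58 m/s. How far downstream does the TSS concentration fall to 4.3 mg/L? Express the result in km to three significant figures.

From C = C₀·e^(−kt), t = ln(C₀/C)/k = ln(9.0/4.3)/0.52 = 0.7386/0.52 = 1.42 d.
Distance = v·t = 0.58 m/s × 1.227e+05 s = 7.118e+04 m = 71.18 km.

71.2 km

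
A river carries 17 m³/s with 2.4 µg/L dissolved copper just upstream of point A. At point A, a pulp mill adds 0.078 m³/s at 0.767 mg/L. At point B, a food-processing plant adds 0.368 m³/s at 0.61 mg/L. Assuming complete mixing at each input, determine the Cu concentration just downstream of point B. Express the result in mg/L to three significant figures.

0.0186 mg/L

2.4 µg/L = 0.0024 mg/L.
After input A: C = (17·0.0024 + 0.078·0.767) / 17.08 = 0.005892 mg/L.
After input B: C = (17.08·0.005892 + 0.368·0.61) / 17.45 = 0.01863 mg/L.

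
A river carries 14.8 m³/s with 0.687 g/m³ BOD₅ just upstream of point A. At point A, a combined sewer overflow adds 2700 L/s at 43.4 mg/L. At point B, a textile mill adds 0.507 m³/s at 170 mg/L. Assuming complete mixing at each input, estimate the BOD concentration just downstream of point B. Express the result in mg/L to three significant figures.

2700 L/s = 2.7 m³/s.
After input A: C = (14.8·0.687 + 2.7·43.4) / 17.5 = 7.277 mg/L.
After input B: C = (17.5·7.277 + 0.507·170) / 18.01 = 11.86 mg/L.

11.9 mg/L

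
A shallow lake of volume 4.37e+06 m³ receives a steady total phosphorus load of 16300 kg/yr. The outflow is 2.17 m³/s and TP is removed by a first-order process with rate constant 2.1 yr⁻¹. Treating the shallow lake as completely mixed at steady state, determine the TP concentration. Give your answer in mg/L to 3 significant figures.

0.210 mg/L

Outflow Q = 2.17 m³/s × 3.156e+07 s/yr = 6.848e+07 m³/yr.
Steady-state CSTR mass balance: W = Q·C + k·V·C, so C = W/(Q + kV).
Q + kV = 6.848e+07 + 2.1·4.37e+06 = 7.766e+07 m³/yr.
C = 16300/7.766e+07 = 0.0002099 kg/m³ = 0.2099 mg/L.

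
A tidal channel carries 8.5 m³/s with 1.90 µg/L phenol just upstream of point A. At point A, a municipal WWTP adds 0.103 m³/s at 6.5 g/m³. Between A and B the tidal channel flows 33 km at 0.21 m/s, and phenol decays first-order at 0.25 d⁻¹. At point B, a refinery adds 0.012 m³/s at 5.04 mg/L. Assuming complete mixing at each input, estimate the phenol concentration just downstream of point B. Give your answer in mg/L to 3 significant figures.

1.90 µg/L = 0.0019 mg/L.
After input A: C = (8.5·0.0019 + 0.103·6.5) / 8.603 = 0.0797 mg/L.
Over the 33 km reach to input B (t = 1.571e+05 s = 1.819 d), decay gives C = 0.0797·exp(−0.25·1.819) = 0.05058 mg/L.
After input B: C = (8.603·0.05058 + 0.012·5.04) / 8.615 = 0.05753 mg/L.

0.0575 mg/L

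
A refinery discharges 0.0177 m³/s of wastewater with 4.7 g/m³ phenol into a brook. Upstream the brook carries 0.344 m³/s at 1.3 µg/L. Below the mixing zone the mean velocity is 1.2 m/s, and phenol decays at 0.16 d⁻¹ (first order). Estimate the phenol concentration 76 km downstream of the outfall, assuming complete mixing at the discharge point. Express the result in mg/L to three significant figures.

0.206 mg/L

1.3 µg/L = 0.0013 mg/L.
After complete mixing, C₀ = (0.0177·4.7 + 0.344·0.0013) / 0.3617 = 0.2312 mg/L.
Travel time t = 7.6e+04 m / 1.2 m/s = 6.333e+04 s = 0.733 d.
C = 0.2312·exp(−0.16·0.733) = 0.2312·0.8893 = 0.2056 mg/L.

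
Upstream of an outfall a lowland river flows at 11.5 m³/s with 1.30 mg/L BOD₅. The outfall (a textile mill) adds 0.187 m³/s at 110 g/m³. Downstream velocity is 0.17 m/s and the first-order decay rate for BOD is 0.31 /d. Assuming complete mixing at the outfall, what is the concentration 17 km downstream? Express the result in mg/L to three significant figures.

After complete mixing, C₀ = (0.187·110 + 11.5·1.3) / 11.69 = 3.039 mg/L.
Travel time t = 1.7e+04 m / 0.17 m/s = 1e+05 s = 1.157 d.
C = 3.039·exp(−0.31·1.157) = 3.039·0.6985 = 2.123 mg/L.

2.12 mg/L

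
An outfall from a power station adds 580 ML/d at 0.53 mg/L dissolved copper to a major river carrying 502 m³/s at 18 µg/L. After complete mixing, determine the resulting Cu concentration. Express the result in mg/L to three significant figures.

0.0248 mg/L

580 ML/d = 6.713 m³/s.
18 µg/L = 0.018 mg/L.
Conservation of mass across the mixing zone: C = (6.713·0.53 + 502·0.018) / (6.713 + 502) = 12.59/508.7 = 0.02476 mg/L.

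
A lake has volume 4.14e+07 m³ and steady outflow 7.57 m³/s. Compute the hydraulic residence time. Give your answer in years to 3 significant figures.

Q = 7.57 m³/s × 3.156e+07 s/yr = 2.389e+08 m³/yr.
Hydraulic residence time τ = V/Q = 4.14e+07/2.389e+08 = 0.1733 yr.

0.173 yr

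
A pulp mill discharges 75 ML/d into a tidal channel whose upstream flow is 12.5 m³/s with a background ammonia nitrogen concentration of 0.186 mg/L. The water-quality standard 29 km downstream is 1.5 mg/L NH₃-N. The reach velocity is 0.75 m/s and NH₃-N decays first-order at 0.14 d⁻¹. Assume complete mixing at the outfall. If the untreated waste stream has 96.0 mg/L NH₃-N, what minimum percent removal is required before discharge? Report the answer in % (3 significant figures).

75 ML/d = 0.8681 m³/s.
Travel time to the compliance point: t = 2.9e+04/0.75 = 3.867e+04 s = 0.4475 d; decay factor exp(−0.14·0.4475) = 0.9393.
So the concentration just after mixing may be at most 1.5/0.9393 = 1.597 mg/L.
Mass balance: 1.597·13.37 = 0.8681·Cₑ + 12.5·0.186.
Cₑ = (21.35 − 2.325) / 0.8681 = 21.92 mg/L.
Required removal = 1 − 21.92/96.0 = 77.17 %.

77.2 %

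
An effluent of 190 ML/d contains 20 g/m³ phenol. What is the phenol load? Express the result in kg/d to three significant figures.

190 ML/d = 2.199 m³/s.
Mass flux = Q·C = 2.199 m³/s × 20 g/m³ = 43.98 g/s.
= 43.98 g/s × 86.4 = 3800 kg/d.

3800 kg/d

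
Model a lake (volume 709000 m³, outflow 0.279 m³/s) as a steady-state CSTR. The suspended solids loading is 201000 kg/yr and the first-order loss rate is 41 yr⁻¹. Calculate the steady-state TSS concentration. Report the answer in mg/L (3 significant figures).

5.31 mg/L

Outflow Q = 0.279 m³/s × 3.156e+07 s/yr = 8.805e+06 m³/yr.
Steady-state CSTR mass balance: W = Q·C + k·V·C, so C = W/(Q + kV).
Q + kV = 8.805e+06 + 41·709000 = 3.787e+07 m³/yr.
C = 201000/3.787e+07 = 0.005307 kg/m³ = 5.307 mg/L.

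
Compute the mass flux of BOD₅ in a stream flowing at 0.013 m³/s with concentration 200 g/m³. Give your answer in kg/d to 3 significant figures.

Mass flux = Q·C = 0.013 m³/s × 200 g/m³ = 2.6 g/s.
= 2.6 g/s × 86.4 = 224.6 kg/d.

225 kg/d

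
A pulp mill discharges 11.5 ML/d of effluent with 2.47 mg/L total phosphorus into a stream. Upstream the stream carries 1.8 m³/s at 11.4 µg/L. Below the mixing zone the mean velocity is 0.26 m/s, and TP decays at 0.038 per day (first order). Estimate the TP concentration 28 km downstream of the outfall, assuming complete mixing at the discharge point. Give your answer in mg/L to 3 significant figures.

11.5 ML/d = 0.1331 m³/s.
11.4 µg/L = 0.0114 mg/L.
After complete mixing, C₀ = (0.1331·2.47 + 1.8·0.0114) / 1.933 = 0.1807 mg/L.
Travel time t = 2.8e+04 m / 0.26 m/s = 1.077e+05 s = 1.246 d.
C = 0.1807·exp(−0.038·1.246) = 0.1807·0.9537 = 0.1723 mg/L.

0.172 mg/L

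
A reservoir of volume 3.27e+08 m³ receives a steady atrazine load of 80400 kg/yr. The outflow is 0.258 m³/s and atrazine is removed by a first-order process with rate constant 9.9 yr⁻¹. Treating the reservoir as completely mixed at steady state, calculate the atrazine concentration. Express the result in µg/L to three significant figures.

Outflow Q = 0.258 m³/s × 3.156e+07 s/yr = 8.142e+06 m³/yr.
Steady-state CSTR mass balance: W = Q·C + k·V·C, so C = W/(Q + kV).
Q + kV = 8.142e+06 + 9.9·3.27e+08 = 3.245e+09 m³/yr.
C = 80400/3.245e+09 = 2.477e-05 kg/m³ = 0.02477 mg/L = 24.77 µg/L.

24.8 µg/L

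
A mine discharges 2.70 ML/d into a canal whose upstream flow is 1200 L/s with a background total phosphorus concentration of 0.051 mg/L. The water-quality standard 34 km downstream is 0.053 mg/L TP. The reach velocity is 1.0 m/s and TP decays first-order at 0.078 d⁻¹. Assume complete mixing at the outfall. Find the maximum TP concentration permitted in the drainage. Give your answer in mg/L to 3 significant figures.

2.70 ML/d = 0.03125 m³/s.
1200 L/s = 1.2 m³/s.
Travel time to the compliance point: t = 3.4e+04/1.0 = 3.4e+04 s = 0.3935 d; decay factor exp(−0.078·0.3935) = 0.9698.
So the concentration just after mixing may be at most 0.053/0.9698 = 0.05465 mg/L.
Mass balance: 0.05465·1.231 = 0.03125·Cₑ + 1.2·0.051.
Cₑ = (0.06729 − 0.0612) / 0.03125 = 0.1949 mg/L.

0.195 mg/L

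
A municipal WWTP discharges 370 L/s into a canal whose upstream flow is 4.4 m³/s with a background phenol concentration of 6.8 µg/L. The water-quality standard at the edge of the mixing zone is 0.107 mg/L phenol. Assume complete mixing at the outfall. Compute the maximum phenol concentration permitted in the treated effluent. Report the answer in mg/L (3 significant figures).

370 L/s = 0.37 m³/s.
6.8 µg/L = 0.0068 mg/L.
Mass balance: 0.107·4.77 = 0.37·Cₑ + 4.4·0.0068.
Cₑ = (0.5104 − 0.02992) / 0.37 = 1.299 mg/L.

1.30 mg/L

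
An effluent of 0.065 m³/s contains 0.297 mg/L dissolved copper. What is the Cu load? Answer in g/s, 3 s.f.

Mass flux = Q·C = 0.065 m³/s × 0.297 g/m³ = 0.0193 g/s.

0.0193 g/s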